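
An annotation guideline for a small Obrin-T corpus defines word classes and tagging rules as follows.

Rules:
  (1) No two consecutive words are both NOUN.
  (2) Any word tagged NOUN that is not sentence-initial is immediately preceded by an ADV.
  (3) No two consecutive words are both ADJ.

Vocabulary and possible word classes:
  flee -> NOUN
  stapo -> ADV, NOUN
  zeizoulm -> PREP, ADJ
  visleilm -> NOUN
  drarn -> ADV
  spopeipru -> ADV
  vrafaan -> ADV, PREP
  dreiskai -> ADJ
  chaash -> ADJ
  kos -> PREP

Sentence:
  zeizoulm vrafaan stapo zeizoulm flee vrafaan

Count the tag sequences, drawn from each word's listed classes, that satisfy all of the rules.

Candidates per position — 1:zeizoulm {PREP,ADJ}; 2:vrafaan {ADV,PREP}; 3:stapo {ADV,NOUN}; 4:zeizoulm {PREP,ADJ}; 5:flee {NOUN}; 6:vrafaan {ADV,PREP}.
There are 32 candidate sequences in total.
Rule 2 cannot be satisfied by any choice of tags from the lexicon.
So there is no consistent tagging.
Count = 0.

0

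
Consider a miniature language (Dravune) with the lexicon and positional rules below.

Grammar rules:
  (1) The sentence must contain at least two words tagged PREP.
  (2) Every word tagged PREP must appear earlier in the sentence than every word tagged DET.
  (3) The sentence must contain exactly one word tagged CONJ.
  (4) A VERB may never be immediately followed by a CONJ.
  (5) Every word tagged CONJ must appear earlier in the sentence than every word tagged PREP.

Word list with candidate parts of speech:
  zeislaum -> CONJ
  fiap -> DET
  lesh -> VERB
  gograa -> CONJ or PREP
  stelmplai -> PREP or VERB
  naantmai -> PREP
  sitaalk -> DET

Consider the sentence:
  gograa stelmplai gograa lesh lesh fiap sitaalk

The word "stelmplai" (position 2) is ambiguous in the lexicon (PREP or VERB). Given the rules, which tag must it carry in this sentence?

PREP

Candidates per position — 1:gograa {CONJ,PREP}; 2:stelmplai {PREP,VERB}; 3:gograa {CONJ,PREP}; 4:lesh {VERB}; 5:lesh {VERB}; 6:fiap {DET}; 7:sitaalk {DET}.
Position 2: the remaining choice is settled jointly with positions 1, 3 — only PREP at position 2 is part of a tagging that satisfies every rule.
That leaves exactly one tagging: CONJ PREP PREP VERB VERB DET DET.
Rule-by-rule: rule 1 satisfied; rule 2 satisfied; rule 3 satisfied; rule 4 satisfied; rule 5 satisfied.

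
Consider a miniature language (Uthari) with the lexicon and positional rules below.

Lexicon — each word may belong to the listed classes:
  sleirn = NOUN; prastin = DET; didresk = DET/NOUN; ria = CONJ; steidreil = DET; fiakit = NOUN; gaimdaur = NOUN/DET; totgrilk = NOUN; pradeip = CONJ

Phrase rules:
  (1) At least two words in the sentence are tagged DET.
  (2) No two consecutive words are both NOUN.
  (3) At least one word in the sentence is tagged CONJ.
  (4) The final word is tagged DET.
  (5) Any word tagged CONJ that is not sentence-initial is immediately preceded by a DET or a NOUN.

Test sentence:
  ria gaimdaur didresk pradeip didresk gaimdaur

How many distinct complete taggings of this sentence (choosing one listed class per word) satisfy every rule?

Candidates per position — 1:ria {CONJ}; 2:gaimdaur {NOUN,DET}; 3:didresk {DET,NOUN}; 4:pradeip {CONJ}; 5:didresk {DET,NOUN}; 6:gaimdaur {NOUN,DET}.
There are 16 candidate sequences in total.
Checking each against the rules leaves 6 sequences.
Count = 6.

6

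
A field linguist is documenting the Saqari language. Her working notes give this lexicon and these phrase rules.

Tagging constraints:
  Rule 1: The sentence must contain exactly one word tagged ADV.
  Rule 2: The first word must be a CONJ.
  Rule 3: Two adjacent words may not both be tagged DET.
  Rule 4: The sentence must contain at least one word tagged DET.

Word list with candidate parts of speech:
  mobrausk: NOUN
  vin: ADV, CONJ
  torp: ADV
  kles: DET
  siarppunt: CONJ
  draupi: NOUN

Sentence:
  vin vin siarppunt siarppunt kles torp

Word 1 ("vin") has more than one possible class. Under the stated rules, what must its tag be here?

Candidates per position — 1:vin {ADV,CONJ}; 2:vin {ADV,CONJ}; 3:siarppunt {CONJ}; 4:siarppunt {CONJ}; 5:kles {DET}; 6:torp {ADV}.
If word 1 were ADV, no tagging could satisfy rule 1; so word 1 is CONJ.
If word 2 were ADV, no tagging could satisfy rule 1; so word 2 is CONJ.
That leaves exactly one tagging: CONJ CONJ CONJ CONJ DET ADV.
Rule-by-rule: rule 1 ok; rule 2 ok; rule 3 ok; rule 4 ok.

CONJ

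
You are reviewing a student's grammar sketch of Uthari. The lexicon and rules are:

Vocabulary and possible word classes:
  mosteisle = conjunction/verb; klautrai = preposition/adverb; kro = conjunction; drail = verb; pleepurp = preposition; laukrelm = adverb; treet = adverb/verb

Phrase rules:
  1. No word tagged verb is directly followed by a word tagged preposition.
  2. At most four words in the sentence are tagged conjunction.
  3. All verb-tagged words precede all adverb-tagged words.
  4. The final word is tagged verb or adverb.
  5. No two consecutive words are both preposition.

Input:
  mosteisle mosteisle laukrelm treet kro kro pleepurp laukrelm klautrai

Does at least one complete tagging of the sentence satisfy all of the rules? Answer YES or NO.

Candidates per position — 1:mosteisle {conjunction,verb}; 2:mosteisle {conjunction,verb}; 3:laukrelm {adverb}; 4:treet {adverb,verb}; 5:kro {conjunction}; 6:kro {conjunction}; 7:pleepurp {preposition}; 8:laukrelm {adverb}; 9:klautrai {preposition,adverb}.
One satisfying assignment: conjunction conjunction adverb adverb conjunction conjunction preposition adverb adverb.
Rule-by-rule: rule 1 holds; rule 2 holds; rule 3 holds; rule 4 holds; rule 5 holds.

YES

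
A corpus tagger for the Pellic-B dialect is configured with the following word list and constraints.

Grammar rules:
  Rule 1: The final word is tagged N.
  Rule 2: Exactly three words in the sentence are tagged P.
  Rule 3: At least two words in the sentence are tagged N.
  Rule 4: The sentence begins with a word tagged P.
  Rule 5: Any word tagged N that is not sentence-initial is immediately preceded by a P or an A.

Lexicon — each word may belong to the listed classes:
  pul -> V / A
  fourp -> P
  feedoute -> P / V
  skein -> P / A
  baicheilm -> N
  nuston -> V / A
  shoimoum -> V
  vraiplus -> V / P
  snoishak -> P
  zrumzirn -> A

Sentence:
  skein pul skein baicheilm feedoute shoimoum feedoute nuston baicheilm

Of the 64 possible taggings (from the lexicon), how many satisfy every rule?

6

Candidates per position — 1:skein {P,A}; 2:pul {V,A}; 3:skein {P,A}; 4:baicheilm {N}; 5:feedoute {P,V}; 6:shoimoum {V}; 7:feedoute {P,V}; 8:nuston {V,A}; 9:baicheilm {N}.
There are 64 candidate sequences in total.
Checking each against the rules leaves 6 sequences.
Count = 6.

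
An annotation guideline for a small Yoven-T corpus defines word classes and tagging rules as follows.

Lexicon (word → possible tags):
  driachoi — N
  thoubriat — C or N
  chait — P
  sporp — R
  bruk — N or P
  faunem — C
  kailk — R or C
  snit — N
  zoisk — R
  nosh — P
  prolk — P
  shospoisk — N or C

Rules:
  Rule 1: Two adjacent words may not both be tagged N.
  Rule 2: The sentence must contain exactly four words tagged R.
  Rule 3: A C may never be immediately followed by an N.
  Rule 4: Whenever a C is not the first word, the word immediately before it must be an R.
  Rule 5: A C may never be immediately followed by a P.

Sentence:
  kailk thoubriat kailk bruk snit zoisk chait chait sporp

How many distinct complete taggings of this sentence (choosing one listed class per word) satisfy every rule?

2

Candidates per position — 1:kailk {R,C}; 2:thoubriat {C,N}; 3:kailk {R,C}; 4:bruk {N,P}; 5:snit {N}; 6:zoisk {R}; 7:chait {P}; 8:chait {P}; 9:sporp {R}.
There are 16 candidate sequences in total.
The sequences that satisfy every rule: R C R P N R P P R; R N R P N R P P R.
Count = 2.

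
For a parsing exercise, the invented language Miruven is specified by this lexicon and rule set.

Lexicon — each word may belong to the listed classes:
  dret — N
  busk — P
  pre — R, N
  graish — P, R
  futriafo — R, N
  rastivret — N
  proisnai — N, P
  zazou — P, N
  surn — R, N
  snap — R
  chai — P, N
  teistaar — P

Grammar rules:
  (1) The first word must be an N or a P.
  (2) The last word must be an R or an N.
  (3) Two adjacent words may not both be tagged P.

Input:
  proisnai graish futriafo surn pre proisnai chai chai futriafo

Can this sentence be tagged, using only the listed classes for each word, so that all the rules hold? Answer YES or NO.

YES

Candidates per position — 1:proisnai {N,P}; 2:graish {P,R}; 3:futriafo {R,N}; 4:surn {R,N}; 5:pre {R,N}; 6:proisnai {N,P}; 7:chai {P,N}; 8:chai {P,N}; 9:futriafo {R,N}.
One satisfying assignment: N P N R R N P N N.
Checking: rule 1 satisfied; rule 2 satisfied; rule 3 satisfied.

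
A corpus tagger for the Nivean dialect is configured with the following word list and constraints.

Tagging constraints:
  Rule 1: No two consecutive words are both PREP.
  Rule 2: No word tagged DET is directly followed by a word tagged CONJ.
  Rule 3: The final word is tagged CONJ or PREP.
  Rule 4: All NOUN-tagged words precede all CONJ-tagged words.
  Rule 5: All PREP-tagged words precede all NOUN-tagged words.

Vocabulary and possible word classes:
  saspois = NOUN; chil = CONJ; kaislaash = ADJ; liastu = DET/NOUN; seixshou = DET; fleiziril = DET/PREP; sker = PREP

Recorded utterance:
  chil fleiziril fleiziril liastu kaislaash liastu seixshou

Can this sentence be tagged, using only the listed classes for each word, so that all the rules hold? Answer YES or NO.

NO

Candidates per position — 1:chil {CONJ}; 2:fleiziril {DET,PREP}; 3:fleiziril {DET,PREP}; 4:liastu {DET,NOUN}; 5:kaislaash {ADJ}; 6:liastu {DET,NOUN}; 7:seixshou {DET}.
Rule 3 cannot be satisfied by any choice of tags from the lexicon.
So there is no consistent tagging.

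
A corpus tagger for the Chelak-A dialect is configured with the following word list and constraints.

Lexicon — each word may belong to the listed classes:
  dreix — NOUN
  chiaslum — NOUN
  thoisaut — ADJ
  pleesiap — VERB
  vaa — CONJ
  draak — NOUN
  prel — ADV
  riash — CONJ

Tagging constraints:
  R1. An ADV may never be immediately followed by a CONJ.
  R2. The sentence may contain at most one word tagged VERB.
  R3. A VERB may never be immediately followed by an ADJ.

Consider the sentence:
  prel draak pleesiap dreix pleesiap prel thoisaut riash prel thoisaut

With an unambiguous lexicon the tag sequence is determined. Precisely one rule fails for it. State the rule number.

Fixed tagging: ADV NOUN VERB NOUN VERB ADV ADJ CONJ ADV ADJ.
Rule check: R1 ✓, R2 ✗, R3 ✓.
Only rule 2 fails.

2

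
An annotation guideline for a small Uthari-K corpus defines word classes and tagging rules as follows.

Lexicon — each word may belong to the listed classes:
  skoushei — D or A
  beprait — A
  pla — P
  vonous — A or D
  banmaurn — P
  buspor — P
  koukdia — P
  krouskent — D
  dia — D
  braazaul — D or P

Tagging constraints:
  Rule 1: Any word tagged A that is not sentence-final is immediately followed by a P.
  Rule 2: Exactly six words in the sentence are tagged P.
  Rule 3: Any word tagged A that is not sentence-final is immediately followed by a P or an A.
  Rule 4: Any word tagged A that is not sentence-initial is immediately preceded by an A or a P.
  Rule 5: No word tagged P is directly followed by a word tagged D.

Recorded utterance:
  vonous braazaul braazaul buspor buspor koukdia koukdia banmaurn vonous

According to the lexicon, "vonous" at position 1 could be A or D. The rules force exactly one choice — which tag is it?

Candidates per position — 1:vonous {A,D}; 2:braazaul {D,P}; 3:braazaul {D,P}; 4:buspor {P}; 5:buspor {P}; 6:koukdia {P}; 7:koukdia {P}; 8:banmaurn {P}; 9:vonous {A,D}.
Position 9: tagging it D would leave rule 5 unsatisfiable, so it must be A.
Position 1: the remaining choice is settled jointly with positions 2, 3 — only D at position 1 is part of a tagging that satisfies every rule.
The unique satisfying tagging is: D D P P P P P P A.
Verifying each rule — rule 1 ✓; rule 2 ✓; rule 3 ✓; rule 4 ✓; rule 5 ✓.

D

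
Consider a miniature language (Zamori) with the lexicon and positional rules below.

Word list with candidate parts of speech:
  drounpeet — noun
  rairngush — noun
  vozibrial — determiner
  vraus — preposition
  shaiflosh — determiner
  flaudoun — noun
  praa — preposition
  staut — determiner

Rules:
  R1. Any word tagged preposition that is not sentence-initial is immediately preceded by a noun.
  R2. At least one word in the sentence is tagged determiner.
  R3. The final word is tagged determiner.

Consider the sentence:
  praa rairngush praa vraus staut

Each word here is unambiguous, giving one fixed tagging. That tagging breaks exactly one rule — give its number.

Fixed tagging: preposition noun preposition preposition determiner.
Checking each rule: R1 fails, R2 ok, R3 ok.
Only rule 1 fails.

1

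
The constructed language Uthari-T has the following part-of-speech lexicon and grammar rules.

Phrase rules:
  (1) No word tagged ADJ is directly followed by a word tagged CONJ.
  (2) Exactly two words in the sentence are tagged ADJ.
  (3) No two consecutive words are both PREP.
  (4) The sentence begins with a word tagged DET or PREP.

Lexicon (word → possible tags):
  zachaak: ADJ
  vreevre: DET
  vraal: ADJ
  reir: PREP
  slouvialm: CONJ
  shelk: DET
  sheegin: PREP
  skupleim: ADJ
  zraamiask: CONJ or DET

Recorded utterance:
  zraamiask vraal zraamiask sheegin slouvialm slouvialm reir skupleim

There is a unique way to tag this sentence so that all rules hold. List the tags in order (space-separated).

Candidates per position — 1:zraamiask {CONJ,DET}; 2:vraal {ADJ}; 3:zraamiask {CONJ,DET}; 4:sheegin {PREP}; 5:slouvialm {CONJ}; 6:slouvialm {CONJ}; 7:reir {PREP}; 8:skupleim {ADJ}.
If word 1 were CONJ, no tagging could satisfy rule 4; so word 1 is DET.
If word 3 were CONJ, no tagging could satisfy rule 1; so word 3 is DET.
That leaves exactly one tagging: DET ADJ DET PREP CONJ CONJ PREP ADJ.
Check: rule 1 ok; rule 2 ok; rule 3 ok; rule 4 ok.

DET ADJ DET PREP CONJ CONJ PREP ADJ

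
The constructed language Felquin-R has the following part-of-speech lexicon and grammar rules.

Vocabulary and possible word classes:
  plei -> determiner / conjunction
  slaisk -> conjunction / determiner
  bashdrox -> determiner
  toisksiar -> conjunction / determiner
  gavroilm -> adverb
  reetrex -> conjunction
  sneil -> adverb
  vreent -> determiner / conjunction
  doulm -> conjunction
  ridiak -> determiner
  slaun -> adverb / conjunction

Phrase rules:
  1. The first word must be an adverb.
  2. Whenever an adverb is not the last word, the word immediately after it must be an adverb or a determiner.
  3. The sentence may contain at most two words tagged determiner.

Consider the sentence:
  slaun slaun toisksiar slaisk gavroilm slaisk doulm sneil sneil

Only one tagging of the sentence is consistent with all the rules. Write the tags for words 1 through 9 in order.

Candidates per position — 1:slaun {adverb,conjunction}; 2:slaun {adverb,conjunction}; 3:toisksiar {conjunction,determiner}; 4:slaisk {conjunction,determiner}; 5:gavroilm {adverb}; 6:slaisk {conjunction,determiner}; 7:doulm {conjunction}; 8:sneil {adverb}; 9:sneil {adverb}.
If word 1 were conjunction, no tagging could satisfy rule 1; so word 1 is adverb.
If word 2 were conjunction, no tagging could satisfy rule 2; so word 2 is adverb.
If word 3 were conjunction, no tagging could satisfy rule 2; so word 3 is determiner.
If word 6 were conjunction, no tagging could satisfy rule 2; so word 6 is determiner.
If word 4 were determiner, no tagging could satisfy rule 3; so word 4 is conjunction.
So the tagging must be: adverb adverb determiner conjunction adverb determiner conjunction adverb adverb.
Verifying each rule — rule 1 ✓; rule 2 ✓; rule 3 ✓.

adverb adverb determiner conjunction adverb determiner conjunction adverb adverb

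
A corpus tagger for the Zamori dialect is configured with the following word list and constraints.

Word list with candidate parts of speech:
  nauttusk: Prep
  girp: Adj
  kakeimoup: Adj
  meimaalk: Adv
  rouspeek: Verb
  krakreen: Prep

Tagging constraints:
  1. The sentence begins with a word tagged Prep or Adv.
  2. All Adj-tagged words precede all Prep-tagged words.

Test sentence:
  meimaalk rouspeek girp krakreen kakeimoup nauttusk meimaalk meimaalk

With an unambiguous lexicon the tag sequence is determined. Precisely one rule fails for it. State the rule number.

Fixed tagging: Adv Verb Adj Prep Adj Prep Adv Adv.
Rule check: R1 pass, R2 fail.
Only rule 2 fails.

2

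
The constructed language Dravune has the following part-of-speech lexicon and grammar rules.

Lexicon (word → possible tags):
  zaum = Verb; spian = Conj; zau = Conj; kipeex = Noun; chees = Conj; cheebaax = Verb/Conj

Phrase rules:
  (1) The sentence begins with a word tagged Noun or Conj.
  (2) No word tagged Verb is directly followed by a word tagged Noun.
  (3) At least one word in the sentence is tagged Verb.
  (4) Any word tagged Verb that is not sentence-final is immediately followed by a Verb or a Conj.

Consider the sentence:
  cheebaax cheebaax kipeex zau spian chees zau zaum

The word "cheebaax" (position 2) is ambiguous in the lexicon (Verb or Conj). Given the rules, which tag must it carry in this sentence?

Candidates per position — 1:cheebaax {Verb,Conj}; 2:cheebaax {Verb,Conj}; 3:kipeex {Noun}; 4:zau {Conj}; 5:spian {Conj}; 6:chees {Conj}; 7:zau {Conj}; 8:zaum {Verb}.
At position 1, choosing Verb makes rule 1 impossible to satisfy; hence Conj.
At position 2, choosing Verb makes rule 2 impossible to satisfy; hence Conj.
That leaves exactly one tagging: Conj Conj Noun Conj Conj Conj Conj Verb.
Checking: rule 1 ok; rule 2 ok; rule 3 ok; rule 4 ok.

Conj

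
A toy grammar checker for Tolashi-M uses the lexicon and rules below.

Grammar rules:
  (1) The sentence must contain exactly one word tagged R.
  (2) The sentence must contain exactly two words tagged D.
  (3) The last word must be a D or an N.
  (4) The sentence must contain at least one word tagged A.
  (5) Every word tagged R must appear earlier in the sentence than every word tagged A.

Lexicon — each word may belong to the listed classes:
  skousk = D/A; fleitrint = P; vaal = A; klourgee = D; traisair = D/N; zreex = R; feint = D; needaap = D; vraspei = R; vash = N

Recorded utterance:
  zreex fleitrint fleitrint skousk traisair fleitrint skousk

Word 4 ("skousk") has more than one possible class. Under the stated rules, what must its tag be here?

Candidates per position — 1:zreex {R}; 2:fleitrint {P}; 3:fleitrint {P}; 4:skousk {D,A}; 5:traisair {D,N}; 6:fleitrint {P}; 7:skousk {D,A}.
Word 7 cannot be A — rule 3 would then fail for every completion. It is D.
Word 4 cannot be D — rule 4 would then fail for every completion. It is A.
Word 5 cannot be N — rule 2 would then fail for every completion. It is D.
The unique satisfying tagging is: R P P A D P D.
Checking: rule 1 satisfied; rule 2 satisfied; rule 3 satisfied; rule 4 satisfied; rule 5 satisfied.

A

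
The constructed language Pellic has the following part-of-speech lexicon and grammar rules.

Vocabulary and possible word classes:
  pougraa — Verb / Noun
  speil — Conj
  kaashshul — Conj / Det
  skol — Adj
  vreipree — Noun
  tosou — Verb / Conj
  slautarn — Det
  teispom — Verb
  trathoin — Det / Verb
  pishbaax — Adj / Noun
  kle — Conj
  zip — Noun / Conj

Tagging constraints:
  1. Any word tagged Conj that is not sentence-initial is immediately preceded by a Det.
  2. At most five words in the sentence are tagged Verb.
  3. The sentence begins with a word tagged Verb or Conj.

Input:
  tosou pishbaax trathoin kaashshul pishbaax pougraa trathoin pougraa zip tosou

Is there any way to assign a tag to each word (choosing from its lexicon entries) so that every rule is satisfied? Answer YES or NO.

Candidates per position — 1:tosou {Verb,Conj}; 2:pishbaax {Adj,Noun}; 3:trathoin {Det,Verb}; 4:kaashshul {Conj,Det}; 5:pishbaax {Adj,Noun}; 6:pougraa {Verb,Noun}; 7:trathoin {Det,Verb}; 8:pougraa {Verb,Noun}; 9:zip {Noun,Conj}; 10:tosou {Verb,Conj}.
One satisfying assignment: Verb Noun Verb Det Noun Noun Det Noun Noun Verb.
Check: rule 1 ✓; rule 2 ✓; rule 3 ✓.

YES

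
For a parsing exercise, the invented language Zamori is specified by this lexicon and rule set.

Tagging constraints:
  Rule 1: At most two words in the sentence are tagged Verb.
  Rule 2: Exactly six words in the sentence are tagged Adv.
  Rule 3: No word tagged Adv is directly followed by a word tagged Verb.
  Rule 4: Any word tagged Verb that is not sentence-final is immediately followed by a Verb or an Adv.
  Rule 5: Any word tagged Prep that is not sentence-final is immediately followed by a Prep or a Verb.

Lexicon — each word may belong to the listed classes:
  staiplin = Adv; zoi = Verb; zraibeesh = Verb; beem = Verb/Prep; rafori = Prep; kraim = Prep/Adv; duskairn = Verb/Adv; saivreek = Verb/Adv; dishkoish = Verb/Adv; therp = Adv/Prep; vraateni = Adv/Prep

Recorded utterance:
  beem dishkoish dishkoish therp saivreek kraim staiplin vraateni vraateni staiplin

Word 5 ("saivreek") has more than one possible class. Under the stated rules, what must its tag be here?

Verb

Candidates per position — 1:beem {Verb,Prep}; 2:dishkoish {Verb,Adv}; 3:dishkoish {Verb,Adv}; 4:therp {Adv,Prep}; 5:saivreek {Verb,Adv}; 6:kraim {Prep,Adv}; 7:staiplin {Adv}; 8:vraateni {Adv,Prep}; 9:vraateni {Adv,Prep}; 10:staiplin {Adv}.
Position 6: tagging it Prep would leave rule 5 unsatisfiable, so it must be Adv.
Position 8: tagging it Prep would leave rule 5 unsatisfiable, so it must be Adv.
Position 9: tagging it Prep would leave rule 5 unsatisfiable, so it must be Adv.
Position 5: the remaining choice is settled jointly with positions 1, 2, 3, 4 — only Verb at position 5 is part of a tagging that satisfies every rule.
That leaves exactly one tagging: Prep Verb Adv Prep Verb Adv Adv Adv Adv Adv.
Checking: rule 1 satisfied; rule 2 satisfied; rule 3 satisfied; rule 4 satisfied; rule 5 satisfied.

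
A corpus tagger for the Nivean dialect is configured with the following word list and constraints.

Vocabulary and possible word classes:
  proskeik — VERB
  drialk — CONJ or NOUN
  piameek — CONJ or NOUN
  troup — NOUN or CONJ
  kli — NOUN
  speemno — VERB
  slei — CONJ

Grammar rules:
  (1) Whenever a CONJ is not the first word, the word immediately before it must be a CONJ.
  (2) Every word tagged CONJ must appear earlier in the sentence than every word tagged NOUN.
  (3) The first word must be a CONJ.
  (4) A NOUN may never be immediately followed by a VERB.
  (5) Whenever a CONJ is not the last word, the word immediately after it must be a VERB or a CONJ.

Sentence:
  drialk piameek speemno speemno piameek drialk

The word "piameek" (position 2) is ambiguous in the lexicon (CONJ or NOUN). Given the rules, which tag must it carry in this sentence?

Candidates per position — 1:drialk {CONJ,NOUN}; 2:piameek {CONJ,NOUN}; 3:speemno {VERB}; 4:speemno {VERB}; 5:piameek {CONJ,NOUN}; 6:drialk {CONJ,NOUN}.
Position 1: NOUN is ruled out by rule 3; that leaves CONJ.
Position 2: NOUN is ruled out by rule 4; that leaves CONJ.
Position 5: CONJ is ruled out by rule 1; that leaves NOUN.
Position 6: CONJ is ruled out by rule 1; that leaves NOUN.
So the tagging must be: CONJ CONJ VERB VERB NOUN NOUN.
Check: rule 1 ok; rule 2 ok; rule 3 ok; rule 4 ok; rule 5 ok.

CONJ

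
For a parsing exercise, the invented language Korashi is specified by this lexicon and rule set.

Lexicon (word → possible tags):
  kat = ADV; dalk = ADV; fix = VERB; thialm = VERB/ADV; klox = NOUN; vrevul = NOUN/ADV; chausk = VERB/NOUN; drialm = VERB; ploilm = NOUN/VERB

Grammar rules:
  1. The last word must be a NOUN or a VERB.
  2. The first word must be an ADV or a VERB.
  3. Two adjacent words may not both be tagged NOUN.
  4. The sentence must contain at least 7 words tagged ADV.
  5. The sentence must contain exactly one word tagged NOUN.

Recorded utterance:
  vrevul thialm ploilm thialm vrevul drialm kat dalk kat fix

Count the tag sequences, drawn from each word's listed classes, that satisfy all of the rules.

1

Candidates per position — 1:vrevul {NOUN,ADV}; 2:thialm {VERB,ADV}; 3:ploilm {NOUN,VERB}; 4:thialm {VERB,ADV}; 5:vrevul {NOUN,ADV}; 6:drialm {VERB}; 7:kat {ADV}; 8:dalk {ADV}; 9:kat {ADV}; 10:fix {VERB}.
There are 32 candidate sequences in total.
The sequences that satisfy every rule: ADV ADV NOUN ADV ADV VERB ADV ADV ADV VERB.
Count = 1.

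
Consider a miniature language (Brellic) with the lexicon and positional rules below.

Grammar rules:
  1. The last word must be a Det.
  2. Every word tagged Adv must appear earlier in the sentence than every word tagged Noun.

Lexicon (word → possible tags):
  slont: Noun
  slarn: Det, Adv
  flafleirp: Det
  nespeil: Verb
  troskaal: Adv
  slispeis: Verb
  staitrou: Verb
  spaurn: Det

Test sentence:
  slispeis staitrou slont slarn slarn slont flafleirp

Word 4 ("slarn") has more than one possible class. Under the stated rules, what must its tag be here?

Det

Candidates per position — 1:slispeis {Verb}; 2:staitrou {Verb}; 3:slont {Noun}; 4:slarn {Det,Adv}; 5:slarn {Det,Adv}; 6:slont {Noun}; 7:flafleirp {Det}.
If word 4 were Adv, no tagging could satisfy rule 2; so word 4 is Det.
If word 5 were Adv, no tagging could satisfy rule 2; so word 5 is Det.
The unique satisfying tagging is: Verb Verb Noun Det Det Noun Det.
Rule-by-rule: rule 1 ok; rule 2 ok.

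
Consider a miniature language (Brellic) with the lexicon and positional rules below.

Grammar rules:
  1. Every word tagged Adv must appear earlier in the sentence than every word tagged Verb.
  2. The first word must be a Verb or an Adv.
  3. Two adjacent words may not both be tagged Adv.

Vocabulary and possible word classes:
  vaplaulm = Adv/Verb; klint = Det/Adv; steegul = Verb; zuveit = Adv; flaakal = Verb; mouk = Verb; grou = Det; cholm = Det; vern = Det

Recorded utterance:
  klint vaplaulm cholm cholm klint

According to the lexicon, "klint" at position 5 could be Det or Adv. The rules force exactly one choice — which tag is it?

Candidates per position — 1:klint {Det,Adv}; 2:vaplaulm {Adv,Verb}; 3:cholm {Det}; 4:cholm {Det}; 5:klint {Det,Adv}.
Position 1: Det is ruled out by rule 2; that leaves Adv.
Position 2: Adv is ruled out by rule 3; that leaves Verb.
Position 5: Adv is ruled out by rule 1; that leaves Det.
The only consistent sequence is: Adv Verb Det Det Det.
Checking: rule 1 holds; rule 2 holds; rule 3 holds.

Det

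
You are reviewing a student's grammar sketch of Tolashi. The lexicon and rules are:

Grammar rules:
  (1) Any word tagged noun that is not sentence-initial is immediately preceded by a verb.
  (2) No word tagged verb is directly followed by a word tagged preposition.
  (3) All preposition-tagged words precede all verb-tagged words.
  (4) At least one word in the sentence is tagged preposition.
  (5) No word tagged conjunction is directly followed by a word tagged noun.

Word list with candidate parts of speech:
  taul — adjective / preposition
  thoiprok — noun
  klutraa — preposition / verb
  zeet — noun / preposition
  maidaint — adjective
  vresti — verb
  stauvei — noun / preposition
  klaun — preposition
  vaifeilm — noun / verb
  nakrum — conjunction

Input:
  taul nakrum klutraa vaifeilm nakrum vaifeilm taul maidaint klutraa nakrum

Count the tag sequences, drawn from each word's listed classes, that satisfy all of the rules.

4

Candidates per position — 1:taul {adjective,preposition}; 2:nakrum {conjunction}; 3:klutraa {preposition,verb}; 4:vaifeilm {noun,verb}; 5:nakrum {conjunction}; 6:vaifeilm {noun,verb}; 7:taul {adjective,preposition}; 8:maidaint {adjective}; 9:klutraa {preposition,verb}; 10:nakrum {conjunction}.
There are 64 candidate sequences in total.
The sequences that satisfy every rule: adjective conjunction preposition verb conjunction verb adjective adjective verb conjunction; preposition conjunction preposition verb conjunction verb adjective adjective verb conjunction; preposition conjunction verb noun conjunction verb adjective adjective verb conjunction; preposition conjunction verb verb conjunction verb adjective adjective verb conjunction.
Count = 4.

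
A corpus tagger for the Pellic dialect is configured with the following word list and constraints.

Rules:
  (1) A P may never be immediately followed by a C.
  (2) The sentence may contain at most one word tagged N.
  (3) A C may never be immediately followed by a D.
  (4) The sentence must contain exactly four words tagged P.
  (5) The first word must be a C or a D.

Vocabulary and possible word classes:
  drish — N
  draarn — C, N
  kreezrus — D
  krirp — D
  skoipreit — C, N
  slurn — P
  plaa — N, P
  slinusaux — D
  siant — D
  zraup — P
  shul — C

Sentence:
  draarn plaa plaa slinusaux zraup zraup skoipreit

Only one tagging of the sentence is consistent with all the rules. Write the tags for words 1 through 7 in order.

C P P D P P N

Candidates per position — 1:draarn {C,N}; 2:plaa {N,P}; 3:plaa {N,P}; 4:slinusaux {D}; 5:zraup {P}; 6:zraup {P}; 7:skoipreit {C,N}.
Position 1: tagging it N would leave rule 5 unsatisfiable, so it must be C.
Position 2: tagging it N would leave rule 4 unsatisfiable, so it must be P.
Position 3: tagging it N would leave rule 4 unsatisfiable, so it must be P.
Position 7: tagging it C would leave rule 1 unsatisfiable, so it must be N.
The unique satisfying tagging is: C P P D P P N.
Checking: rule 1 holds; rule 2 holds; rule 3 holds; rule 4 holds; rule 5 holds.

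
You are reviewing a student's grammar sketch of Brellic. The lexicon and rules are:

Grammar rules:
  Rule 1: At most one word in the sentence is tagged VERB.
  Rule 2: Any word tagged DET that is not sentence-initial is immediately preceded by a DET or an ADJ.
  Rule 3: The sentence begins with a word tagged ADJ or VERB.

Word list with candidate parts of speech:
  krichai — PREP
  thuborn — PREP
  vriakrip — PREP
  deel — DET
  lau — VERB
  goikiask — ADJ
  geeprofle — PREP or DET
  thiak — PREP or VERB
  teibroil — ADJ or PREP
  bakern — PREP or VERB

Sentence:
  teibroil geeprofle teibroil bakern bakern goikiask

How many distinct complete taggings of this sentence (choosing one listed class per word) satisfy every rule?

Candidates per position — 1:teibroil {ADJ,PREP}; 2:geeprofle {PREP,DET}; 3:teibroil {ADJ,PREP}; 4:bakern {PREP,VERB}; 5:bakern {PREP,VERB}; 6:goikiask {ADJ}.
There are 32 candidate sequences in total.
Checking each against the rules leaves 12 sequences.
Count = 12.

12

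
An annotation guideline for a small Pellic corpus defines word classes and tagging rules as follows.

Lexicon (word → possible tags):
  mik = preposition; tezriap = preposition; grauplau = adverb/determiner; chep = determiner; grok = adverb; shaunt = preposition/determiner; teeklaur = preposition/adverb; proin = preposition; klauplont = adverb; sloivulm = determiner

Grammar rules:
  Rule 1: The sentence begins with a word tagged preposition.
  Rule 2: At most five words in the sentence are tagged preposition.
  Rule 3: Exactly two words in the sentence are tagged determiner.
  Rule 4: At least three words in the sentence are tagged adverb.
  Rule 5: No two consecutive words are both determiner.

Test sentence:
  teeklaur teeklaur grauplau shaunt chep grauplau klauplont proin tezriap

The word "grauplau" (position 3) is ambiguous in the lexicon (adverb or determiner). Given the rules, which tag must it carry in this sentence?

determiner

Candidates per position — 1:teeklaur {preposition,adverb}; 2:teeklaur {preposition,adverb}; 3:grauplau {adverb,determiner}; 4:shaunt {preposition,determiner}; 5:chep {determiner}; 6:grauplau {adverb,determiner}; 7:klauplont {adverb}; 8:proin {preposition}; 9:tezriap {preposition}.
Position 1: adverb is ruled out by rule 1; that leaves preposition.
Position 4: determiner is ruled out by rule 5; that leaves preposition.
Position 6: determiner is ruled out by rule 5; that leaves adverb.
Position 3: adverb is ruled out by rule 3; that leaves determiner.
Position 2: preposition is ruled out by rule 4; that leaves adverb.
That leaves exactly one tagging: preposition adverb determiner preposition determiner adverb adverb preposition preposition.
Checking: rule 1 holds; rule 2 holds; rule 3 holds; rule 4 holds; rule 5 holds.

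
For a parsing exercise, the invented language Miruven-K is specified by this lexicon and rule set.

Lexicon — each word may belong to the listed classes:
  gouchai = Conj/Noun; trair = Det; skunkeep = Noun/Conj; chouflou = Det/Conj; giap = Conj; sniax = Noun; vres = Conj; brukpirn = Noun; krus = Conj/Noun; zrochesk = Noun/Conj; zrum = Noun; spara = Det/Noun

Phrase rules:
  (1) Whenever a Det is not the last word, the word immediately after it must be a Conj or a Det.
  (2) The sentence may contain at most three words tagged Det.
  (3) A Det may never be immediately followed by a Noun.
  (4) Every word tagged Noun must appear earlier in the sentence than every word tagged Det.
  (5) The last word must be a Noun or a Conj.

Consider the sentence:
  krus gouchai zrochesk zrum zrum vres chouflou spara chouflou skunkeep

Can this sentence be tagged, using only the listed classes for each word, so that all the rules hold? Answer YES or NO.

Candidates per position — 1:krus {Conj,Noun}; 2:gouchai {Conj,Noun}; 3:zrochesk {Noun,Conj}; 4:zrum {Noun}; 5:zrum {Noun}; 6:vres {Conj}; 7:chouflou {Det,Conj}; 8:spara {Det,Noun}; 9:chouflou {Det,Conj}; 10:skunkeep {Noun,Conj}.
One satisfying assignment: Noun Conj Conj Noun Noun Conj Det Det Conj Conj.
Verifying each rule — rule 1 ok; rule 2 ok; rule 3 ok; rule 4 ok; rule 5 ok.

YES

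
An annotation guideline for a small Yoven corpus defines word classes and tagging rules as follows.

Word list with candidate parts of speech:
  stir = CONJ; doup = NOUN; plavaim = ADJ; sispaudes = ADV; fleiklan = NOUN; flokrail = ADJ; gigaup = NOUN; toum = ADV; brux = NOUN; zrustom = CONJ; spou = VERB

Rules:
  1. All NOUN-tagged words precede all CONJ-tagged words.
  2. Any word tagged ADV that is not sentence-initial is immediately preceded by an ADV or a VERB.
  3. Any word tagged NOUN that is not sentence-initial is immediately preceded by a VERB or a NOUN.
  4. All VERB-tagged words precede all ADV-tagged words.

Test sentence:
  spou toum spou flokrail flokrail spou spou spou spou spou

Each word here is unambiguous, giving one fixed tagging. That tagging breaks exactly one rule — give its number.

Fixed tagging: VERB ADV VERB ADJ ADJ VERB VERB VERB VERB VERB.
Applying the rules: R1 ✓, R2 ✓, R3 ✓, R4 ✗.
Only rule 4 fails.

4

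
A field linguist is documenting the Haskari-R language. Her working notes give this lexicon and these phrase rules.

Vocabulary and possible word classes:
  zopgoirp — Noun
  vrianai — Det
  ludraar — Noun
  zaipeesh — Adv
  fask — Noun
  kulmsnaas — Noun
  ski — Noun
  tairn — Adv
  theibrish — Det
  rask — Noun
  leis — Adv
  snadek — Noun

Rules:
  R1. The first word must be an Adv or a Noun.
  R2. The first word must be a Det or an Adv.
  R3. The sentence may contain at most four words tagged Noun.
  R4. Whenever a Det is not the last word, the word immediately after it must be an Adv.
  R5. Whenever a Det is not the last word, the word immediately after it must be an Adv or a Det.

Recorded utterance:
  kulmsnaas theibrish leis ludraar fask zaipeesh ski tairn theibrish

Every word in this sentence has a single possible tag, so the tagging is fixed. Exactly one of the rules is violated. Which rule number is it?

2

Fixed tagging: Noun Det Adv Noun Noun Adv Noun Adv Det.
Checking each rule: R1 holds, R2 violated, R3 holds, R4 holds, R5 holds.
Only rule 2 fails.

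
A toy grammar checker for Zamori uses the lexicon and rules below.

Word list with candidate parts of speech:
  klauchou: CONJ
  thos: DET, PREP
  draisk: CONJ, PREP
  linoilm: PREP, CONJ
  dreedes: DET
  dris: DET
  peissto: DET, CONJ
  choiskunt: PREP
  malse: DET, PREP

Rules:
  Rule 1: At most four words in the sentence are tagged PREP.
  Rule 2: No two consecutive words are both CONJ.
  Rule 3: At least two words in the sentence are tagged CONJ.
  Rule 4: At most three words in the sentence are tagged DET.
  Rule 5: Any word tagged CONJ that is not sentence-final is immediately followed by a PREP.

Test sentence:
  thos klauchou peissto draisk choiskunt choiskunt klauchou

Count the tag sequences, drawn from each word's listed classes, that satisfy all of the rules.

Candidates per position — 1:thos {DET,PREP}; 2:klauchou {CONJ}; 3:peissto {DET,CONJ}; 4:draisk {CONJ,PREP}; 5:choiskunt {PREP}; 6:choiskunt {PREP}; 7:klauchou {CONJ}.
There are 8 candidate sequences in total.
Rule 5 cannot be satisfied by any choice of tags from the lexicon.
So there is no consistent tagging.
Count = 0.

0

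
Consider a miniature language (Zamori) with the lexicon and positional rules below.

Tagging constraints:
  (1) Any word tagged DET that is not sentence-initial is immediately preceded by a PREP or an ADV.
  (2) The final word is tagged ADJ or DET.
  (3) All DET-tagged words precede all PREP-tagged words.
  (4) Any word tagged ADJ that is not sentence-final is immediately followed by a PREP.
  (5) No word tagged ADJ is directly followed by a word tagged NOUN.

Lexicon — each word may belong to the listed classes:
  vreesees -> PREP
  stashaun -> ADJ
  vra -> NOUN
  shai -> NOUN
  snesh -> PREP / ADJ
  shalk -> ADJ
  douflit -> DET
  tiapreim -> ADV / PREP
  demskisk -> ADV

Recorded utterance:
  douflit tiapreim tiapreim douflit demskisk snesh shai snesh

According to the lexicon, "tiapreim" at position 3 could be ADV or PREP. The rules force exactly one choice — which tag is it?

ADV

Candidates per position — 1:douflit {DET}; 2:tiapreim {ADV,PREP}; 3:tiapreim {ADV,PREP}; 4:douflit {DET}; 5:demskisk {ADV}; 6:snesh {PREP,ADJ}; 7:shai {NOUN}; 8:snesh {PREP,ADJ}.
Word 2 cannot be PREP — rule 3 would then fail for every completion. It is ADV.
Word 3 cannot be PREP — rule 3 would then fail for every completion. It is ADV.
Word 6 cannot be ADJ — rule 4 would then fail for every completion. It is PREP.
Word 8 cannot be PREP — rule 2 would then fail for every completion. It is ADJ.
So the tagging must be: DET ADV ADV DET ADV PREP NOUN ADJ.
Verifying each rule — rule 1 ok; rule 2 ok; rule 3 ok; rule 4 ok; rule 5 ok.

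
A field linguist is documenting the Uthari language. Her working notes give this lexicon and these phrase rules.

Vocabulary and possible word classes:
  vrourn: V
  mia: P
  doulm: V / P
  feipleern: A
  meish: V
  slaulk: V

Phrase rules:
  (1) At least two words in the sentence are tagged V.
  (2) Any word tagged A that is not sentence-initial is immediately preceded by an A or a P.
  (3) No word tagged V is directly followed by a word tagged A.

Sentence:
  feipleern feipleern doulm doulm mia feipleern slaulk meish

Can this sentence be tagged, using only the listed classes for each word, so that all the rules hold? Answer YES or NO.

YES

Candidates per position — 1:feipleern {A}; 2:feipleern {A}; 3:doulm {V,P}; 4:doulm {V,P}; 5:mia {P}; 6:feipleern {A}; 7:slaulk {V}; 8:meish {V}.
One satisfying assignment: A A P P P A V V.
Rule-by-rule: rule 1 satisfied; rule 2 satisfied; rule 3 satisfied.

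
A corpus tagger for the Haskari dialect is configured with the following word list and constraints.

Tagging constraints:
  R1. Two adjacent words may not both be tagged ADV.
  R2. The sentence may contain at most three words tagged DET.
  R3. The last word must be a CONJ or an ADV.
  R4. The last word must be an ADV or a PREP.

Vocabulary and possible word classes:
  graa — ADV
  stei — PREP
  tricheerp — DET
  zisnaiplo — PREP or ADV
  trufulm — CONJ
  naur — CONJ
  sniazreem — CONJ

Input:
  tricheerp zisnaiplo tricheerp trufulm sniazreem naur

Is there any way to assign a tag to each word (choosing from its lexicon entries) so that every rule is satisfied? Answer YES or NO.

NO

Candidates per position — 1:tricheerp {DET}; 2:zisnaiplo {PREP,ADV}; 3:tricheerp {DET}; 4:trufulm {CONJ}; 5:sniazreem {CONJ}; 6:naur {CONJ}.
Rule 4 cannot be satisfied by any choice of tags from the lexicon.
So there is no consistent tagging.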